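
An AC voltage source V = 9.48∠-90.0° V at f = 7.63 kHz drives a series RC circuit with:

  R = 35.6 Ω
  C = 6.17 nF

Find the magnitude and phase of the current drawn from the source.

Step 1 — Angular frequency: ω = 2π·f = 2π·7630 = 4.794e+04 rad/s.
Step 2 — Component impedances:
  R: Z = R = 35.6 Ω
  C: Z = 1/(jωC) = -j/(ω·C) = 0 - j3381 Ω
Step 3 — Series combination: Z_total = R + C = 35.6 - j3381 Ω = 3381∠-89.4° Ω.
Step 4 — Source phasor: V = 9.48∠-90.0° V = 0 - j9.48 V.
Step 5 — Ohm's law: I = V / Z_total = (0 - j9.48) / (35.6 - j3381) = 0.002804 - j2.952e-05 A.
Step 6 — Convert to polar: |I| = 0.002804 A, ∠I = -0.6°.

I = 0.002804∠-0.6° A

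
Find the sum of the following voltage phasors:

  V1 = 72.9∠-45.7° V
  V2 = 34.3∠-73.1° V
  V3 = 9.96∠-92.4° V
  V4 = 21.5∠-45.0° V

Step 1 — Convert each phasor to rectangular form:
  V1 = 72.9·(cos(-45.7°) + j·sin(-45.7°)) = 50.91 - j52.17 V
  V2 = 34.3·(cos(-73.1°) + j·sin(-73.1°)) = 9.971 - j32.82 V
  V3 = 9.96·(cos(-92.4°) + j·sin(-92.4°)) = -0.4171 - j9.951 V
  V4 = 21.5·(cos(-45.0°) + j·sin(-45.0°)) = 15.2 - j15.2 V
Step 2 — Sum components: V_total = 75.67 - j110.1 V.
Step 3 — Convert to polar: |V_total| = 133.6 V, ∠V_total = -55.5°.

V_total = 133.6∠-55.5° V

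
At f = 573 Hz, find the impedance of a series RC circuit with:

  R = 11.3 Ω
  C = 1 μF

Step 1 — Angular frequency: ω = 2π·f = 2π·573 = 3600 rad/s.
Step 2 — Component impedances:
  R: Z = R = 11.3 Ω
  C: Z = 1/(jωC) = -j/(ω·C) = 0 - j277.8 Ω
Step 3 — Series combination: Z_total = R + C = 11.3 - j277.8 Ω = 278∠-87.7° Ω.

Z = 11.3 - j277.8 Ω = 278∠-87.7° Ω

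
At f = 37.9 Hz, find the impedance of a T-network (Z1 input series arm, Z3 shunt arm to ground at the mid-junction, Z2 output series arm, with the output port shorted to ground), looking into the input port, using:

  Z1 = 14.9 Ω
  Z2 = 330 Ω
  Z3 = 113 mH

Step 1 — Angular frequency: ω = 2π·f = 2π·37.9 = 238.1 rad/s.
Step 2 — Component impedances:
  Z1: Z = R = 14.9 Ω
  Z2: Z = R = 330 Ω
  Z3: Z = jωL = j·238.1·0.113 = 0 + j26.91 Ω
Step 3 — With the output port shorted to ground, the output series arm Z2 runs from the junction to ground; the shunt arm Z3 also runs from the junction to ground. They appear in parallel: Z3 || Z2 = 2.18 + j26.73 Ω.
Step 4 — Series with input arm Z1: Z_in = Z1 + (Z3 || Z2) = 17.08 + j26.73 Ω = 31.72∠57.4° Ω.

Z = 17.08 + j26.73 Ω = 31.72∠57.4° Ω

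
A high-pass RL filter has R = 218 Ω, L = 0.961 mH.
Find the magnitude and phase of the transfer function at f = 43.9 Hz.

Step 1 — Angular frequency: ω = 2π·43.9 = 275.8 rad/s.
Step 2 — Transfer function: H(jω) = jωL/(R + jωL).
Step 3 — Numerator jωL = j·0.2651; denominator R + jωL = 218 + j0.2651.
Step 4 — H = 1.479e-06 + j0.001216.
Step 5 — Magnitude: |H| = 0.001216 (-58.3 dB); phase: φ = 89.9°.

|H| = 0.001216 (-58.3 dB), φ = 89.9°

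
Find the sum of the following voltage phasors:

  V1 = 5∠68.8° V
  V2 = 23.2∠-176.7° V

Step 1 — Convert each phasor to rectangular form:
  V1 = 5·(cos(68.8°) + j·sin(68.8°)) = 1.808 + j4.662 V
  V2 = 23.2·(cos(-176.7°) + j·sin(-176.7°)) = -23.16 - j1.335 V
Step 2 — Sum components: V_total = -21.35 + j3.326 V.
Step 3 — Convert to polar: |V_total| = 21.61 V, ∠V_total = 171.1°.

V_total = 21.61∠171.1° V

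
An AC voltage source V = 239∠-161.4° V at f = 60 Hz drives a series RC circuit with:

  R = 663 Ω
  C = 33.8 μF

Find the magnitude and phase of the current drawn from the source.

Step 1 — Angular frequency: ω = 2π·f = 2π·60 = 377 rad/s.
Step 2 — Component impedances:
  R: Z = R = 663 Ω
  C: Z = 1/(jωC) = -j/(ω·C) = 0 - j78.48 Ω
Step 3 — Series combination: Z_total = R + C = 663 - j78.48 Ω = 667.6∠-6.8° Ω.
Step 4 — Source phasor: V = 239∠-161.4° V = -226.5 - j76.23 V.
Step 5 — Ohm's law: I = V / Z_total = (-226.5 - j76.23) / (663 - j78.48) = -0.3235 - j0.1533 A.
Step 6 — Convert to polar: |I| = 0.358 A, ∠I = -154.6°.

I = 0.358∠-154.6° A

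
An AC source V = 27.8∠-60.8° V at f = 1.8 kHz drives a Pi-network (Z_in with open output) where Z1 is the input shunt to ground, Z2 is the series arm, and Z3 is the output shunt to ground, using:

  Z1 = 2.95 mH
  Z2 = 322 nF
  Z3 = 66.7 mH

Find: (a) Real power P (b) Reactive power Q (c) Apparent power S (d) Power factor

Step 1 — Angular frequency: ω = 2π·f = 2π·1800 = 1.131e+04 rad/s.
Step 2 — Component impedances:
  Z1: Z = jωL = j·1.131e+04·0.00295 = 0 + j33.36 Ω
  Z2: Z = 1/(jωC) = -j/(ω·C) = 0 - j274.6 Ω
  Z3: Z = jωL = j·1.131e+04·0.0667 = 0 + j754.4 Ω
Step 3 — With open output, the series arm Z2 and the output shunt Z3 appear in series to ground: Z2 + Z3 = 0 + j479.8 Ω.
Step 4 — Parallel with input shunt Z1: Z_in = Z1 || (Z2 + Z3) = 0 + j31.19 Ω = 31.19∠90.0° Ω.
Step 5 — Source phasor: V = 27.8∠-60.8° V = 13.56 - j24.27 V.
Step 6 — Current: I = V / Z = -0.7779 - j0.4348 A = 0.8912∠-150.8° A.
Step 7 — Complex power: S = V·I* = 0 + j24.77 VA.
Step 8 — Real power: P = Re(S) = 0 W.
Step 9 — Reactive power: Q = Im(S) = 24.77 VAR.
Step 10 — Apparent power: |S| = 24.77 VA.
Step 11 — Power factor: PF = P/|S| = 0 (lagging).

(a) P = 0 W  (b) Q = 24.77 VAR  (c) S = 24.77 VA  (d) PF = 0 (lagging)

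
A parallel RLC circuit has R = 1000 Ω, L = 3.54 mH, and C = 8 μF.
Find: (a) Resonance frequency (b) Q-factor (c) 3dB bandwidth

Step 1 — Resonance: ω₀ = 1/√(LC) = 1/√(0.00354·8e-06) = 5942 rad/s.
Step 2 — f₀ = ω₀/(2π) = 945.7 Hz.
Step 3 — Parallel Q: Q = R/(ω₀L) = 1000/(5942·0.00354) = 47.54.
Step 4 — Bandwidth: Δω = ω₀/Q = 125 rad/s; BW = Δω/(2π) = 19.89 Hz.

(a) f₀ = 945.7 Hz  (b) Q = 47.54  (c) BW = 19.89 Hz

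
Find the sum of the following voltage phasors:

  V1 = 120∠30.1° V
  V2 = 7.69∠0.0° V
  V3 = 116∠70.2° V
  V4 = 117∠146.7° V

Step 1 — Convert each phasor to rectangular form:
  V1 = 120·(cos(30.1°) + j·sin(30.1°)) = 103.8 + j60.18 V
  V2 = 7.69·(cos(0.0°) + j·sin(0.0°)) = 7.69 V
  V3 = 116·(cos(70.2°) + j·sin(70.2°)) = 39.29 + j109.1 V
  V4 = 117·(cos(146.7°) + j·sin(146.7°)) = -97.79 + j64.24 V
Step 2 — Sum components: V_total = 53.01 + j233.6 V.
Step 3 — Convert to polar: |V_total| = 239.5 V, ∠V_total = 77.2°.

V_total = 239.5∠77.2° V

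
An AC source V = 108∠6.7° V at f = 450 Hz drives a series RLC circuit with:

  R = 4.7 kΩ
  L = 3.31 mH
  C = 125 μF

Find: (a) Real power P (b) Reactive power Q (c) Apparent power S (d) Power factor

Step 1 — Angular frequency: ω = 2π·f = 2π·450 = 2827 rad/s.
Step 2 — Component impedances:
  R: Z = R = 4700 Ω
  L: Z = jωL = j·2827·0.00331 = 0 + j9.359 Ω
  C: Z = 1/(jωC) = -j/(ω·C) = 0 - j2.829 Ω
Step 3 — Series combination: Z_total = R + L + C = 4700 + j6.529 Ω = 4700∠0.1° Ω.
Step 4 — Source phasor: V = 108∠6.7° V = 107.3 + j12.6 V.
Step 5 — Current: I = V / Z = 0.02283 + j0.002649 A = 0.02298∠6.6° A.
Step 6 — Complex power: S = V·I* = 2.482 + j0.003448 VA.
Step 7 — Real power: P = Re(S) = 2.482 W.
Step 8 — Reactive power: Q = Im(S) = 0.003448 VAR.
Step 9 — Apparent power: |S| = 2.482 VA.
Step 10 — Power factor: PF = P/|S| = 1 (lagging).

(a) P = 2.482 W  (b) Q = 0.003448 VAR  (c) S = 2.482 VA  (d) PF = 1 (lagging)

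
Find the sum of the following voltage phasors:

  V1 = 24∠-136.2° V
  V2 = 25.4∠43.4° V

Step 1 — Convert each phasor to rectangular form:
  V1 = 24·(cos(-136.2°) + j·sin(-136.2°)) = -17.32 - j16.61 V
  V2 = 25.4·(cos(43.4°) + j·sin(43.4°)) = 18.45 + j17.45 V
Step 2 — Sum components: V_total = 1.133 + j0.8406 V.
Step 3 — Convert to polar: |V_total| = 1.411 V, ∠V_total = 36.6°.

V_total = 1.411∠36.6° V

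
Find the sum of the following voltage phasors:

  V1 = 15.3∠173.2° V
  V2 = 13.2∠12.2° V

Step 1 — Convert each phasor to rectangular form:
  V1 = 15.3·(cos(173.2°) + j·sin(173.2°)) = -15.19 + j1.812 V
  V2 = 13.2·(cos(12.2°) + j·sin(12.2°)) = 12.9 + j2.789 V
Step 2 — Sum components: V_total = -2.29 + j4.601 V.
Step 3 — Convert to polar: |V_total| = 5.14 V, ∠V_total = 116.5°.

V_total = 5.14∠116.5° V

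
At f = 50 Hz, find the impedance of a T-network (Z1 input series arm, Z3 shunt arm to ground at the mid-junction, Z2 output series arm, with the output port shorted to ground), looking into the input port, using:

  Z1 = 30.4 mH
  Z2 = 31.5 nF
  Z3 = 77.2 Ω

Step 1 — Angular frequency: ω = 2π·f = 2π·50 = 314.2 rad/s.
Step 2 — Component impedances:
  Z1: Z = jωL = j·314.2·0.0304 = 0 + j9.55 Ω
  Z2: Z = 1/(jωC) = -j/(ω·C) = 0 - j1.011e+05 Ω
  Z3: Z = R = 77.2 Ω
Step 3 — With the output port shorted to ground, the output series arm Z2 runs from the junction to ground; the shunt arm Z3 also runs from the junction to ground. They appear in parallel: Z3 || Z2 = 77.2 - j0.05898 Ω.
Step 4 — Series with input arm Z1: Z_in = Z1 + (Z3 || Z2) = 77.2 + j9.491 Ω = 77.78∠7.0° Ω.

Z = 77.2 + j9.491 Ω = 77.78∠7.0° Ω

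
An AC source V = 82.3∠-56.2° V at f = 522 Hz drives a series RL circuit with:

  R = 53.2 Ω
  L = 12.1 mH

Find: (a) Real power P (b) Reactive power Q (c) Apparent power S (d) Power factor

Step 1 — Angular frequency: ω = 2π·f = 2π·522 = 3280 rad/s.
Step 2 — Component impedances:
  R: Z = R = 53.2 Ω
  L: Z = jωL = j·3280·0.0121 = 0 + j39.69 Ω
Step 3 — Series combination: Z_total = R + L = 53.2 + j39.69 Ω = 66.37∠36.7° Ω.
Step 4 — Source phasor: V = 82.3∠-56.2° V = 45.78 - j68.39 V.
Step 5 — Current: I = V / Z = -0.06321 - j1.238 A = 1.24∠-92.9° A.
Step 6 — Complex power: S = V·I* = 81.8 + j61.02 VA.
Step 7 — Real power: P = Re(S) = 81.8 W.
Step 8 — Reactive power: Q = Im(S) = 61.02 VAR.
Step 9 — Apparent power: |S| = 102.1 VA.
Step 10 — Power factor: PF = P/|S| = 0.8015 (lagging).

(a) P = 81.8 W  (b) Q = 61.02 VAR  (c) S = 102.1 VA  (d) PF = 0.8015 (lagging)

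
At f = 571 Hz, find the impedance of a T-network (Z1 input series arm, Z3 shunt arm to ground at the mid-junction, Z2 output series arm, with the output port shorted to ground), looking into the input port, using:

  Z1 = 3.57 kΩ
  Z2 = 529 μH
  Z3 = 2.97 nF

Step 1 — Angular frequency: ω = 2π·f = 2π·571 = 3588 rad/s.
Step 2 — Component impedances:
  Z1: Z = R = 3570 Ω
  Z2: Z = jωL = j·3588·0.000529 = 0 + j1.898 Ω
  Z3: Z = 1/(jωC) = -j/(ω·C) = 0 - j9.385e+04 Ω
Step 3 — With the output port shorted to ground, the output series arm Z2 runs from the junction to ground; the shunt arm Z3 also runs from the junction to ground. They appear in parallel: Z3 || Z2 = 0 + j1.898 Ω.
Step 4 — Series with input arm Z1: Z_in = Z1 + (Z3 || Z2) = 3570 + j1.898 Ω = 3570∠0.0° Ω.

Z = 3570 + j1.898 Ω = 3570∠0.0° Ω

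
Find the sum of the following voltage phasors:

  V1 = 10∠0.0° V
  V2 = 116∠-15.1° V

Step 1 — Convert each phasor to rectangular form:
  V1 = 10·(cos(0.0°) + j·sin(0.0°)) = 10 V
  V2 = 116·(cos(-15.1°) + j·sin(-15.1°)) = 112 - j30.22 V
Step 2 — Sum components: V_total = 122 - j30.22 V.
Step 3 — Convert to polar: |V_total| = 125.7 V, ∠V_total = -13.9°.

V_total = 125.7∠-13.9° V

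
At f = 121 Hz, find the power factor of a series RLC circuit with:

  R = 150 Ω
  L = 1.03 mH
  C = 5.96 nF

Step 1 — Angular frequency: ω = 2π·f = 2π·121 = 760.3 rad/s.
Step 2 — Component impedances:
  R: Z = R = 150 Ω
  L: Z = jωL = j·760.3·0.00103 = 0 + j0.7831 Ω
  C: Z = 1/(jωC) = -j/(ω·C) = 0 - j2.207e+05 Ω
Step 3 — Series combination: Z_total = R + L + C = 150 - j2.207e+05 Ω = 2.207e+05∠-90.0° Ω.
Step 4 — Power factor: PF = cos(φ) = Re(Z)/|Z| = 150/2.207e+05 = 0.0006797.
Step 5 — Type: Im(Z) = -2.207e+05 ⇒ leading (phase φ = -90.0°).

PF = 0.0006797 (leading, φ = -90.0°)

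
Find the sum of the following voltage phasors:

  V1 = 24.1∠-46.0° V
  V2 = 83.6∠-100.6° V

Step 1 — Convert each phasor to rectangular form:
  V1 = 24.1·(cos(-46.0°) + j·sin(-46.0°)) = 16.74 - j17.34 V
  V2 = 83.6·(cos(-100.6°) + j·sin(-100.6°)) = -15.38 - j82.17 V
Step 2 — Sum components: V_total = 1.363 - j99.51 V.
Step 3 — Convert to polar: |V_total| = 99.52 V, ∠V_total = -89.2°.

V_total = 99.52∠-89.2° V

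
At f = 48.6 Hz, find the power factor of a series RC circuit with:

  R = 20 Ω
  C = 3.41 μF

Step 1 — Angular frequency: ω = 2π·f = 2π·48.6 = 305.4 rad/s.
Step 2 — Component impedances:
  R: Z = R = 20 Ω
  C: Z = 1/(jωC) = -j/(ω·C) = 0 - j960.3 Ω
Step 3 — Series combination: Z_total = R + C = 20 - j960.3 Ω = 960.6∠-88.8° Ω.
Step 4 — Power factor: PF = cos(φ) = Re(Z)/|Z| = 20/960.6 = 0.02082.
Step 5 — Type: Im(Z) = -960.3 ⇒ leading (phase φ = -88.8°).

PF = 0.02082 (leading, φ = -88.8°)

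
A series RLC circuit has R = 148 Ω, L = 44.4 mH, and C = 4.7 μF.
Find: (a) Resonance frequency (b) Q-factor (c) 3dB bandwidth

Step 1 — Resonance condition Im(Z)=0 gives ω₀ = 1/√(LC).
Step 2 — ω₀ = 1/√(0.0444·4.7e-06) = 2189 rad/s.
Step 3 — f₀ = ω₀/(2π) = 348.4 Hz.
Step 4 — Series Q: Q = ω₀L/R = 2189·0.0444/148 = 0.6567.
Step 5 — 3dB bandwidth: Δω = ω₀/Q = 3333 rad/s; BW = Δω/(2π) = 530.5 Hz.

(a) f₀ = 348.4 Hz  (b) Q = 0.6567  (c) BW = 530.5 Hz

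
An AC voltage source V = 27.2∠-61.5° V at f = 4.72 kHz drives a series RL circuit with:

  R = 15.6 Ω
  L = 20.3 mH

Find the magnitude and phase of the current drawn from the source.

Step 1 — Angular frequency: ω = 2π·f = 2π·4720 = 2.966e+04 rad/s.
Step 2 — Component impedances:
  R: Z = R = 15.6 Ω
  L: Z = jωL = j·2.966e+04·0.0203 = 0 + j602 Ω
Step 3 — Series combination: Z_total = R + L = 15.6 + j602 Ω = 602.2∠88.5° Ω.
Step 4 — Source phasor: V = 27.2∠-61.5° V = 12.98 - j23.9 V.
Step 5 — Ohm's law: I = V / Z_total = (12.98 - j23.9) / (15.6 + j602) = -0.03912 - j0.02257 A.
Step 6 — Convert to polar: |I| = 0.04517 A, ∠I = -150.0°.

I = 0.04517∠-150.0° A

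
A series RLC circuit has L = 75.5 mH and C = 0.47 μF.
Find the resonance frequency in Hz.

Step 1 — Resonance condition Im(Z)=0 gives ω₀ = 1/√(LC).
Step 2 — ω₀ = 1/√(0.0755·4.7e-07) = 5309 rad/s.
Step 3 — f₀ = ω₀/(2π) = 844.9 Hz.

f₀ = 844.9 Hz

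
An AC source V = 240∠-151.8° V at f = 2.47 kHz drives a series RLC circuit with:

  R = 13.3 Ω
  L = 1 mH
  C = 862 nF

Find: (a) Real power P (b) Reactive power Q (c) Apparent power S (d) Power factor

Step 1 — Angular frequency: ω = 2π·f = 2π·2470 = 1.552e+04 rad/s.
Step 2 — Component impedances:
  R: Z = R = 13.3 Ω
  L: Z = jωL = j·1.552e+04·0.001 = 0 + j15.52 Ω
  C: Z = 1/(jωC) = -j/(ω·C) = 0 - j74.75 Ω
Step 3 — Series combination: Z_total = R + L + C = 13.3 - j59.23 Ω = 60.71∠-77.3° Ω.
Step 4 — Source phasor: V = 240∠-151.8° V = -211.5 - j113.4 V.
Step 5 — Current: I = V / Z = 1.059 - j3.809 A = 3.953∠-74.5° A.
Step 6 — Complex power: S = V·I* = 207.9 - j925.8 VA.
Step 7 — Real power: P = Re(S) = 207.9 W.
Step 8 — Reactive power: Q = Im(S) = -925.8 VAR.
Step 9 — Apparent power: |S| = 948.8 VA.
Step 10 — Power factor: PF = P/|S| = 0.2191 (leading).

(a) P = 207.9 W  (b) Q = -925.8 VAR  (c) S = 948.8 VA  (d) PF = 0.2191 (leading)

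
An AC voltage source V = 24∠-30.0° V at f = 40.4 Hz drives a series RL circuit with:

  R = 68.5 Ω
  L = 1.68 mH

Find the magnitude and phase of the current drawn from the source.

Step 1 — Angular frequency: ω = 2π·f = 2π·40.4 = 253.8 rad/s.
Step 2 — Component impedances:
  R: Z = R = 68.5 Ω
  L: Z = jωL = j·253.8·0.00168 = 0 + j0.4265 Ω
Step 3 — Series combination: Z_total = R + L = 68.5 + j0.4265 Ω = 68.5∠0.4° Ω.
Step 4 — Source phasor: V = 24∠-30.0° V = 20.78 - j12 V.
Step 5 — Ohm's law: I = V / Z_total = (20.78 - j12) / (68.5 + j0.4265) = 0.3023 - j0.1771 A.
Step 6 — Convert to polar: |I| = 0.3504 A, ∠I = -30.4°.

I = 0.3504∠-30.4° A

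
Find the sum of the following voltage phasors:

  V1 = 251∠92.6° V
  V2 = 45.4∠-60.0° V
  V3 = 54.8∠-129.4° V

Step 1 — Convert each phasor to rectangular form:
  V1 = 251·(cos(92.6°) + j·sin(92.6°)) = -11.39 + j250.7 V
  V2 = 45.4·(cos(-60.0°) + j·sin(-60.0°)) = 22.7 - j39.32 V
  V3 = 54.8·(cos(-129.4°) + j·sin(-129.4°)) = -34.78 - j42.35 V
Step 2 — Sum components: V_total = -23.47 + j169.1 V.
Step 3 — Convert to polar: |V_total| = 170.7 V, ∠V_total = 97.9°.

V_total = 170.7∠97.9° V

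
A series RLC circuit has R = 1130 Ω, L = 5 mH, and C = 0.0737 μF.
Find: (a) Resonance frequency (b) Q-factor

Step 1 — Resonance condition Im(Z)=0 gives ω₀ = 1/√(LC).
Step 2 — ω₀ = 1/√(0.005·7.37e-08) = 5.209e+04 rad/s.
Step 3 — f₀ = ω₀/(2π) = 8291 Hz.
Step 4 — Series Q: Q = ω₀L/R = 5.209e+04·0.005/1130 = 0.2305.

(a) f₀ = 8291 Hz  (b) Q = 0.2305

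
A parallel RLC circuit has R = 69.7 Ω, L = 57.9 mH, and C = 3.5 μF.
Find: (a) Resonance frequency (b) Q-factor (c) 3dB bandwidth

Step 1 — Resonance: ω₀ = 1/√(LC) = 1/√(0.0579·3.5e-06) = 2221 rad/s.
Step 2 — f₀ = ω₀/(2π) = 353.5 Hz.
Step 3 — Parallel Q: Q = R/(ω₀L) = 69.7/(2221·0.0579) = 0.5419.
Step 4 — Bandwidth: Δω = ω₀/Q = 4099 rad/s; BW = Δω/(2π) = 652.4 Hz.

(a) f₀ = 353.5 Hz  (b) Q = 0.5419  (c) BW = 652.4 Hz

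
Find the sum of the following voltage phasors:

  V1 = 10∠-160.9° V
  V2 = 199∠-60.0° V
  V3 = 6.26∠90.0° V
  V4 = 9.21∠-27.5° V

Step 1 — Convert each phasor to rectangular form:
  V1 = 10·(cos(-160.9°) + j·sin(-160.9°)) = -9.449 - j3.272 V
  V2 = 199·(cos(-60.0°) + j·sin(-60.0°)) = 99.5 - j172.3 V
  V3 = 6.26·(cos(90.0°) + j·sin(90.0°)) = 0 + j6.26 V
  V4 = 9.21·(cos(-27.5°) + j·sin(-27.5°)) = 8.169 - j4.253 V
Step 2 — Sum components: V_total = 98.22 - j173.6 V.
Step 3 — Convert to polar: |V_total| = 199.5 V, ∠V_total = -60.5°.

V_total = 199.5∠-60.5° V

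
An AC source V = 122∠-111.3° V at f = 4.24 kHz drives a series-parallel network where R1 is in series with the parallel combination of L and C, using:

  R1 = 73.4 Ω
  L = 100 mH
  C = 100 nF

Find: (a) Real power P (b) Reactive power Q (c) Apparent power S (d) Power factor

Step 1 — Angular frequency: ω = 2π·f = 2π·4240 = 2.664e+04 rad/s.
Step 2 — Component impedances:
  R1: Z = R = 73.4 Ω
  L: Z = jωL = j·2.664e+04·0.1 = 0 + j2664 Ω
  C: Z = 1/(jωC) = -j/(ω·C) = 0 - j375.4 Ω
Step 3 — Parallel branch: L || C = 1/(1/L + 1/C) = 0 - j436.9 Ω.
Step 4 — Series with R1: Z_total = R1 + (L || C) = 73.4 - j436.9 Ω = 443.1∠-80.5° Ω.
Step 5 — Source phasor: V = 122∠-111.3° V = -44.32 - j113.7 V.
Step 6 — Current: I = V / Z = 0.2364 - j0.1411 A = 0.2754∠-30.8° A.
Step 7 — Complex power: S = V·I* = 5.566 - j33.13 VA.
Step 8 — Real power: P = Re(S) = 5.566 W.
Step 9 — Reactive power: Q = Im(S) = -33.13 VAR.
Step 10 — Apparent power: |S| = 33.59 VA.
Step 11 — Power factor: PF = P/|S| = 0.1657 (leading).

(a) P = 5.566 W  (b) Q = -33.13 VAR  (c) S = 33.59 VA  (d) PF = 0.1657 (leading)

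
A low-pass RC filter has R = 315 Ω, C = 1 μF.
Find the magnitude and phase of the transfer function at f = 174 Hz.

Step 1 — Angular frequency: ω = 2π·174 = 1093 rad/s.
Step 2 — Transfer function: H(jω) = 1/(1 + jωRC).
Step 3 — Denominator: 1 + jωRC = 1 + j·1093·315·1e-06 = 1 + j0.3444.
Step 4 — H = 0.894 - j0.3079.
Step 5 — Magnitude: |H| = 0.9455 (-0.5 dB); phase: φ = -19.0°.

|H| = 0.9455 (-0.5 dB), φ = -19.0°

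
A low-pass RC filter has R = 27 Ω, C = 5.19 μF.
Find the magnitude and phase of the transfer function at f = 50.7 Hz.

Step 1 — Angular frequency: ω = 2π·50.7 = 318.6 rad/s.
Step 2 — Transfer function: H(jω) = 1/(1 + jωRC).
Step 3 — Denominator: 1 + jωRC = 1 + j·318.6·27·5.19e-06 = 1 + j0.04464.
Step 4 — H = 0.998 - j0.04455.
Step 5 — Magnitude: |H| = 0.999 (-0.0 dB); phase: φ = -2.6°.

|H| = 0.999 (-0.0 dB), φ = -2.6°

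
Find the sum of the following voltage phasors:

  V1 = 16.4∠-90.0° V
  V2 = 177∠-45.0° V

Step 1 — Convert each phasor to rectangular form:
  V1 = 16.4·(cos(-90.0°) + j·sin(-90.0°)) = 0 - j16.4 V
  V2 = 177·(cos(-45.0°) + j·sin(-45.0°)) = 125.2 - j125.2 V
Step 2 — Sum components: V_total = 125.2 - j141.6 V.
Step 3 — Convert to polar: |V_total| = 189 V, ∠V_total = -48.5°.

V_total = 189∠-48.5° V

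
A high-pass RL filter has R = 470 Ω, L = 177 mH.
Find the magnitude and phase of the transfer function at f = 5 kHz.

Step 1 — Angular frequency: ω = 2π·5000 = 3.142e+04 rad/s.
Step 2 — Transfer function: H(jω) = jωL/(R + jωL).
Step 3 — Numerator jωL = j·5561; denominator R + jωL = 470 + j5561.
Step 4 — H = 0.9929 + j0.08392.
Step 5 — Magnitude: |H| = 0.9964 (-0.0 dB); phase: φ = 4.8°.

|H| = 0.9964 (-0.0 dB), φ = 4.8°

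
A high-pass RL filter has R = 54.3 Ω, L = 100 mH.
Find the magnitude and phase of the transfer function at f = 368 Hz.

Step 1 — Angular frequency: ω = 2π·368 = 2312 rad/s.
Step 2 — Transfer function: H(jω) = jωL/(R + jωL).
Step 3 — Numerator jωL = j·231.2; denominator R + jωL = 54.3 + j231.2.
Step 4 — H = 0.9477 + j0.2226.
Step 5 — Magnitude: |H| = 0.9735 (-0.2 dB); phase: φ = 13.2°.

|H| = 0.9735 (-0.2 dB), φ = 13.2°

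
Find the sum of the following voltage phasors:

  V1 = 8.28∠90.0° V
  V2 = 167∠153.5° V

Step 1 — Convert each phasor to rectangular form:
  V1 = 8.28·(cos(90.0°) + j·sin(90.0°)) = 0 + j8.28 V
  V2 = 167·(cos(153.5°) + j·sin(153.5°)) = -149.5 + j74.52 V
Step 2 — Sum components: V_total = -149.5 + j82.8 V.
Step 3 — Convert to polar: |V_total| = 170.9 V, ∠V_total = 151.0°.

V_total = 170.9∠151.0° V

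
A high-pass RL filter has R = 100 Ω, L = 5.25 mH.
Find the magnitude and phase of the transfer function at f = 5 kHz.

Step 1 — Angular frequency: ω = 2π·5000 = 3.142e+04 rad/s.
Step 2 — Transfer function: H(jω) = jωL/(R + jωL).
Step 3 — Numerator jωL = j·164.9; denominator R + jωL = 100 + j164.9.
Step 4 — H = 0.7312 + j0.4433.
Step 5 — Magnitude: |H| = 0.8551 (-1.4 dB); phase: φ = 31.2°.

|H| = 0.8551 (-1.4 dB), φ = 31.2°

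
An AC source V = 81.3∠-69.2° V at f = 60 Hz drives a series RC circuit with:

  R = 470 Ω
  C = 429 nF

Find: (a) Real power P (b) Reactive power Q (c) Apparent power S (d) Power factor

Step 1 — Angular frequency: ω = 2π·f = 2π·60 = 377 rad/s.
Step 2 — Component impedances:
  R: Z = R = 470 Ω
  C: Z = 1/(jωC) = -j/(ω·C) = 0 - j6183 Ω
Step 3 — Series combination: Z_total = R + C = 470 - j6183 Ω = 6201∠-85.7° Ω.
Step 4 — Source phasor: V = 81.3∠-69.2° V = 28.87 - j76 V.
Step 5 — Current: I = V / Z = 0.01257 + j0.003713 A = 0.01311∠16.5° A.
Step 6 — Complex power: S = V·I* = 0.08079 - j1.063 VA.
Step 7 — Real power: P = Re(S) = 0.08079 W.
Step 8 — Reactive power: Q = Im(S) = -1.063 VAR.
Step 9 — Apparent power: |S| = 1.066 VA.
Step 10 — Power factor: PF = P/|S| = 0.07579 (leading).

(a) P = 0.08079 W  (b) Q = -1.063 VAR  (c) S = 1.066 VA  (d) PF = 0.07579 (leading)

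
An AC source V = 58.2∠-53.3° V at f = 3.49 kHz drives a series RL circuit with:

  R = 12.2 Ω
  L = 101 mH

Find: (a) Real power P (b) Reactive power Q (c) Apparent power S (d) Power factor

Step 1 — Angular frequency: ω = 2π·f = 2π·3490 = 2.193e+04 rad/s.
Step 2 — Component impedances:
  R: Z = R = 12.2 Ω
  L: Z = jωL = j·2.193e+04·0.101 = 0 + j2215 Ω
Step 3 — Series combination: Z_total = R + L = 12.2 + j2215 Ω = 2215∠89.7° Ω.
Step 4 — Source phasor: V = 58.2∠-53.3° V = 34.78 - j46.66 V.
Step 5 — Current: I = V / Z = -0.02098 - j0.01582 A = 0.02628∠-143.0° A.
Step 6 — Complex power: S = V·I* = 0.008424 + j1.529 VA.
Step 7 — Real power: P = Re(S) = 0.008424 W.
Step 8 — Reactive power: Q = Im(S) = 1.529 VAR.
Step 9 — Apparent power: |S| = 1.529 VA.
Step 10 — Power factor: PF = P/|S| = 0.005508 (lagging).

(a) P = 0.008424 W  (b) Q = 1.529 VAR  (c) S = 1.529 VA  (d) PF = 0.005508 (lagging)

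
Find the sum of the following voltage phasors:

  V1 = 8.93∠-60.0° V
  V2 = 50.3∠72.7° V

Step 1 — Convert each phasor to rectangular form:
  V1 = 8.93·(cos(-60.0°) + j·sin(-60.0°)) = 4.465 - j7.734 V
  V2 = 50.3·(cos(72.7°) + j·sin(72.7°)) = 14.96 + j48.02 V
Step 2 — Sum components: V_total = 19.42 + j40.29 V.
Step 3 — Convert to polar: |V_total| = 44.73 V, ∠V_total = 64.3°.

V_total = 44.73∠64.3° V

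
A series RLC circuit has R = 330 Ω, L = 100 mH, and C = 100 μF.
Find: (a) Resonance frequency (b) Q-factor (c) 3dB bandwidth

Step 1 — Resonance: ω₀ = 1/√(LC) = 1/√(0.1·0.0001) = 316.2 rad/s.
Step 2 — f₀ = ω₀/(2π) = 50.33 Hz.
Step 3 — Series Q: Q = ω₀L/R = 316.2·0.1/330 = 0.09583.
Step 4 — Bandwidth: Δω = ω₀/Q = 3300 rad/s; BW = Δω/(2π) = 525.2 Hz.

(a) f₀ = 50.33 Hz  (b) Q = 0.09583  (c) BW = 525.2 Hz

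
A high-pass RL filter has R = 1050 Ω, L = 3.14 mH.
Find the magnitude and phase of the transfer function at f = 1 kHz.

Step 1 — Angular frequency: ω = 2π·1000 = 6283 rad/s.
Step 2 — Transfer function: H(jω) = jωL/(R + jωL).
Step 3 — Numerator jωL = j·19.73; denominator R + jωL = 1050 + j19.73.
Step 4 — H = 0.0003529 + j0.01878.
Step 5 — Magnitude: |H| = 0.01879 (-34.5 dB); phase: φ = 88.9°.

|H| = 0.01879 (-34.5 dB), φ = 88.9°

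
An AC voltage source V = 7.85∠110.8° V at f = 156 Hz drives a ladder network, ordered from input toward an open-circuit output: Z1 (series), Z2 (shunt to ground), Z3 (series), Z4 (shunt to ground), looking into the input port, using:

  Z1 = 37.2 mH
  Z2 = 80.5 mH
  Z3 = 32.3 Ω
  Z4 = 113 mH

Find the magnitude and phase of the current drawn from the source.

Step 1 — Angular frequency: ω = 2π·f = 2π·156 = 980.2 rad/s.
Step 2 — Component impedances:
  Z1: Z = jωL = j·980.2·0.0372 = 0 + j36.46 Ω
  Z2: Z = jωL = j·980.2·0.0805 = 0 + j78.9 Ω
  Z3: Z = R = 32.3 Ω
  Z4: Z = jωL = j·980.2·0.113 = 0 + j110.8 Ω
Step 3 — Ladder network (open output): work backward from the far end, alternating series and parallel combinations. Z_in = 5.433 + j83.47 Ω = 83.64∠86.3° Ω.
Step 4 — Source phasor: V = 7.85∠110.8° V = -2.788 + j7.338 V.
Step 5 — Ohm's law: I = V / Z_total = (-2.788 + j7.338) / (5.433 + j83.47) = 0.08538 + j0.03896 A.
Step 6 — Convert to polar: |I| = 0.09385 A, ∠I = 24.5°.

I = 0.09385∠24.5° A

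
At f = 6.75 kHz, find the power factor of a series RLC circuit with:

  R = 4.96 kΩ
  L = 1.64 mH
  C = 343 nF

Step 1 — Angular frequency: ω = 2π·f = 2π·6750 = 4.241e+04 rad/s.
Step 2 — Component impedances:
  R: Z = R = 4960 Ω
  L: Z = jωL = j·4.241e+04·0.00164 = 0 + j69.55 Ω
  C: Z = 1/(jωC) = -j/(ω·C) = 0 - j68.74 Ω
Step 3 — Series combination: Z_total = R + L + C = 4960 + j0.8128 Ω = 4960∠0.0° Ω.
Step 4 — Power factor: PF = cos(φ) = Re(Z)/|Z| = 4960/4960 = 1.
Step 5 — Type: Im(Z) = 0.8128 ⇒ lagging (phase φ = 0.0°).

PF = 1 (lagging, φ = 0.0°)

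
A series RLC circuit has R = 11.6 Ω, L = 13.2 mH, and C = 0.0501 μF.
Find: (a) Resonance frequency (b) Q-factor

Step 1 — Resonance condition Im(Z)=0 gives ω₀ = 1/√(LC).
Step 2 — ω₀ = 1/√(0.0132·5.01e-08) = 3.889e+04 rad/s.
Step 3 — f₀ = ω₀/(2π) = 6189 Hz.
Step 4 — Series Q: Q = ω₀L/R = 3.889e+04·0.0132/11.6 = 44.25.

(a) f₀ = 6189 Hz  (b) Q = 44.25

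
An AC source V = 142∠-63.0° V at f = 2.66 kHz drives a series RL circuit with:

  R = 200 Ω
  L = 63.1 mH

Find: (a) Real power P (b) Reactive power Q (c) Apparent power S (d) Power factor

Step 1 — Angular frequency: ω = 2π·f = 2π·2660 = 1.671e+04 rad/s.
Step 2 — Component impedances:
  R: Z = R = 200 Ω
  L: Z = jωL = j·1.671e+04·0.0631 = 0 + j1055 Ω
Step 3 — Series combination: Z_total = R + L = 200 + j1055 Ω = 1073∠79.3° Ω.
Step 4 — Source phasor: V = 142∠-63.0° V = 64.47 - j126.5 V.
Step 5 — Current: I = V / Z = -0.1046 - j0.08097 A = 0.1323∠-142.3° A.
Step 6 — Complex power: S = V·I* = 3.5 + j18.46 VA.
Step 7 — Real power: P = Re(S) = 3.5 W.
Step 8 — Reactive power: Q = Im(S) = 18.46 VAR.
Step 9 — Apparent power: |S| = 18.79 VA.
Step 10 — Power factor: PF = P/|S| = 0.1863 (lagging).

(a) P = 3.5 W  (b) Q = 18.46 VAR  (c) S = 18.79 VA  (d) PF = 0.1863 (lagging)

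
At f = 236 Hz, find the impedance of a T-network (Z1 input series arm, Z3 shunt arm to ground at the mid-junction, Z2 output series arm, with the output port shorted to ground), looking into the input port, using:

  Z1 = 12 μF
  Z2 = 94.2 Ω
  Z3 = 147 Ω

Step 1 — Angular frequency: ω = 2π·f = 2π·236 = 1483 rad/s.
Step 2 — Component impedances:
  Z1: Z = 1/(jωC) = -j/(ω·C) = 0 - j56.2 Ω
  Z2: Z = R = 94.2 Ω
  Z3: Z = R = 147 Ω
Step 3 — With the output port shorted to ground, the output series arm Z2 runs from the junction to ground; the shunt arm Z3 also runs from the junction to ground. They appear in parallel: Z3 || Z2 = 57.41 Ω.
Step 4 — Series with input arm Z1: Z_in = Z1 + (Z3 || Z2) = 57.41 - j56.2 Ω = 80.34∠-44.4° Ω.

Z = 57.41 - j56.2 Ω = 80.34∠-44.4° Ω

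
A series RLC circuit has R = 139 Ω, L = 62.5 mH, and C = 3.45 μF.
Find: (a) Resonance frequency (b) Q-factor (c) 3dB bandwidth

Step 1 — Resonance: ω₀ = 1/√(LC) = 1/√(0.0625·3.45e-06) = 2154 rad/s.
Step 2 — f₀ = ω₀/(2π) = 342.7 Hz.
Step 3 — Series Q: Q = ω₀L/R = 2154·0.0625/139 = 0.9683.
Step 4 — Bandwidth: Δω = ω₀/Q = 2224 rad/s; BW = Δω/(2π) = 354 Hz.

(a) f₀ = 342.7 Hz  (b) Q = 0.9683  (c) BW = 354 Hz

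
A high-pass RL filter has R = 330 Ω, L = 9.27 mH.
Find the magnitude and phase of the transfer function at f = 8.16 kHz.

Step 1 — Angular frequency: ω = 2π·8160 = 5.127e+04 rad/s.
Step 2 — Transfer function: H(jω) = jωL/(R + jωL).
Step 3 — Numerator jωL = j·475.3; denominator R + jωL = 330 + j475.3.
Step 4 — H = 0.6747 + j0.4685.
Step 5 — Magnitude: |H| = 0.8214 (-1.7 dB); phase: φ = 34.8°.

|H| = 0.8214 (-1.7 dB), φ = 34.8°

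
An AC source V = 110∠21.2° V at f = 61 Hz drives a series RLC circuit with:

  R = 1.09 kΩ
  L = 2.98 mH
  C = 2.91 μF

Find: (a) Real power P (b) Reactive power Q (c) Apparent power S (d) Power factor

Step 1 — Angular frequency: ω = 2π·f = 2π·61 = 383.3 rad/s.
Step 2 — Component impedances:
  R: Z = R = 1090 Ω
  L: Z = jωL = j·383.3·0.00298 = 0 + j1.142 Ω
  C: Z = 1/(jωC) = -j/(ω·C) = 0 - j896.6 Ω
Step 3 — Series combination: Z_total = R + L + C = 1090 - j895.5 Ω = 1411∠-39.4° Ω.
Step 4 — Source phasor: V = 110∠21.2° V = 102.6 + j39.78 V.
Step 5 — Current: I = V / Z = 0.03828 + j0.06794 A = 0.07798∠60.6° A.
Step 6 — Complex power: S = V·I* = 6.628 - j5.445 VA.
Step 7 — Real power: P = Re(S) = 6.628 W.
Step 8 — Reactive power: Q = Im(S) = -5.445 VAR.
Step 9 — Apparent power: |S| = 8.578 VA.
Step 10 — Power factor: PF = P/|S| = 0.7727 (leading).

(a) P = 6.628 W  (b) Q = -5.445 VAR  (c) S = 8.578 VA  (d) PF = 0.7727 (leading)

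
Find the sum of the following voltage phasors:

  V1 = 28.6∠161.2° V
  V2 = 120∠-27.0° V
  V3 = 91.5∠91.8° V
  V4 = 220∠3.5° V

Step 1 — Convert each phasor to rectangular form:
  V1 = 28.6·(cos(161.2°) + j·sin(161.2°)) = -27.07 + j9.217 V
  V2 = 120·(cos(-27.0°) + j·sin(-27.0°)) = 106.9 - j54.48 V
  V3 = 91.5·(cos(91.8°) + j·sin(91.8°)) = -2.874 + j91.45 V
  V4 = 220·(cos(3.5°) + j·sin(3.5°)) = 219.6 + j13.43 V
Step 2 — Sum components: V_total = 296.6 + j59.62 V.
Step 3 — Convert to polar: |V_total| = 302.5 V, ∠V_total = 11.4°.

V_total = 302.5∠11.4° V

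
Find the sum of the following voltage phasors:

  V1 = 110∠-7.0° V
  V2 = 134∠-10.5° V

Step 1 — Convert each phasor to rectangular form:
  V1 = 110·(cos(-7.0°) + j·sin(-7.0°)) = 109.2 - j13.41 V
  V2 = 134·(cos(-10.5°) + j·sin(-10.5°)) = 131.8 - j24.42 V
Step 2 — Sum components: V_total = 240.9 - j37.83 V.
Step 3 — Convert to polar: |V_total| = 243.9 V, ∠V_total = -8.9°.

V_total = 243.9∠-8.9° V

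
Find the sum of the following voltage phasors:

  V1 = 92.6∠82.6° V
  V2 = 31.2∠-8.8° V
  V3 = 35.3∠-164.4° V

Step 1 — Convert each phasor to rectangular form:
  V1 = 92.6·(cos(82.6°) + j·sin(82.6°)) = 11.93 + j91.83 V
  V2 = 31.2·(cos(-8.8°) + j·sin(-8.8°)) = 30.83 - j4.773 V
  V3 = 35.3·(cos(-164.4°) + j·sin(-164.4°)) = -34 - j9.493 V
Step 2 — Sum components: V_total = 8.76 + j77.56 V.
Step 3 — Convert to polar: |V_total| = 78.06 V, ∠V_total = 83.6°.

V_total = 78.06∠83.6° V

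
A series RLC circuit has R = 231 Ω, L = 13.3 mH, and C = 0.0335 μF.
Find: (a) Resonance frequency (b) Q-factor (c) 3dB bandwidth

Step 1 — Resonance: ω₀ = 1/√(LC) = 1/√(0.0133·3.35e-08) = 4.738e+04 rad/s.
Step 2 — f₀ = ω₀/(2π) = 7540 Hz.
Step 3 — Series Q: Q = ω₀L/R = 4.738e+04·0.0133/231 = 2.728.
Step 4 — Bandwidth: Δω = ω₀/Q = 1.737e+04 rad/s; BW = Δω/(2π) = 2764 Hz.

(a) f₀ = 7540 Hz  (b) Q = 2.728  (c) BW = 2764 Hz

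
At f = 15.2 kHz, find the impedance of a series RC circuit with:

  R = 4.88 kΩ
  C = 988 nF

Step 1 — Angular frequency: ω = 2π·f = 2π·1.52e+04 = 9.55e+04 rad/s.
Step 2 — Component impedances:
  R: Z = R = 4880 Ω
  C: Z = 1/(jωC) = -j/(ω·C) = 0 - j10.6 Ω
Step 3 — Series combination: Z_total = R + C = 4880 - j10.6 Ω = 4880∠-0.1° Ω.

Z = 4880 - j10.6 Ω = 4880∠-0.1° Ω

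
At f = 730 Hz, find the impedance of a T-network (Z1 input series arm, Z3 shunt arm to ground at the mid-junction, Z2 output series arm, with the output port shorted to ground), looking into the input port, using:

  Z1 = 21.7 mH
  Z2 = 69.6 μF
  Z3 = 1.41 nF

Step 1 — Angular frequency: ω = 2π·f = 2π·730 = 4587 rad/s.
Step 2 — Component impedances:
  Z1: Z = jωL = j·4587·0.0217 = 0 + j99.53 Ω
  Z2: Z = 1/(jωC) = -j/(ω·C) = 0 - j3.132 Ω
  Z3: Z = 1/(jωC) = -j/(ω·C) = 0 - j1.546e+05 Ω
Step 3 — With the output port shorted to ground, the output series arm Z2 runs from the junction to ground; the shunt arm Z3 also runs from the junction to ground. They appear in parallel: Z3 || Z2 = 0 - j3.132 Ω.
Step 4 — Series with input arm Z1: Z_in = Z1 + (Z3 || Z2) = 0 + j96.4 Ω = 96.4∠90.0° Ω.

Z = 0 + j96.4 Ω = 96.4∠90.0° Ω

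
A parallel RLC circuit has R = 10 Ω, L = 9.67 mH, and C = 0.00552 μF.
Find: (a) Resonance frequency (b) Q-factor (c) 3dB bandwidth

Step 1 — Resonance: ω₀ = 1/√(LC) = 1/√(0.00967·5.52e-09) = 1.369e+05 rad/s.
Step 2 — f₀ = ω₀/(2π) = 2.178e+04 Hz.
Step 3 — Parallel Q: Q = R/(ω₀L) = 10/(1.369e+05·0.00967) = 0.007555.
Step 4 — Bandwidth: Δω = ω₀/Q = 1.812e+07 rad/s; BW = Δω/(2π) = 2.883e+06 Hz.

(a) f₀ = 2.178e+04 Hz  (b) Q = 0.007555  (c) BW = 2.883e+06 Hz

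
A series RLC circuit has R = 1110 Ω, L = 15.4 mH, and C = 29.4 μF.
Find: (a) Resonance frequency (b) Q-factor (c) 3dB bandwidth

Step 1 — Resonance: ω₀ = 1/√(LC) = 1/√(0.0154·2.94e-05) = 1486 rad/s.
Step 2 — f₀ = ω₀/(2π) = 236.5 Hz.
Step 3 — Series Q: Q = ω₀L/R = 1486·0.0154/1110 = 0.02062.
Step 4 — Bandwidth: Δω = ω₀/Q = 7.208e+04 rad/s; BW = Δω/(2π) = 1.147e+04 Hz.

(a) f₀ = 236.5 Hz  (b) Q = 0.02062  (c) BW = 1.147e+04 Hz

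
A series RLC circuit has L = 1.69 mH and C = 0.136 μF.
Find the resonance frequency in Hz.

Step 1 — Resonance condition Im(Z)=0 gives ω₀ = 1/√(LC).
Step 2 — ω₀ = 1/√(0.00169·1.36e-07) = 6.596e+04 rad/s.
Step 3 — f₀ = ω₀/(2π) = 1.05e+04 Hz.

f₀ = 1.05e+04 Hz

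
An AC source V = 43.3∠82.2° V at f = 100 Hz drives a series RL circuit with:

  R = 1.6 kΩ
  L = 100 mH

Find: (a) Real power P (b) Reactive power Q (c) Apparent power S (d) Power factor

Step 1 — Angular frequency: ω = 2π·f = 2π·100 = 628.3 rad/s.
Step 2 — Component impedances:
  R: Z = R = 1600 Ω
  L: Z = jωL = j·628.3·0.1 = 0 + j62.83 Ω
Step 3 — Series combination: Z_total = R + L = 1600 + j62.83 Ω = 1601∠2.2° Ω.
Step 4 — Source phasor: V = 43.3∠82.2° V = 5.876 + j42.9 V.
Step 5 — Current: I = V / Z = 0.004718 + j0.02663 A = 0.02704∠80.0° A.
Step 6 — Complex power: S = V·I* = 1.17 + j0.04595 VA.
Step 7 — Real power: P = Re(S) = 1.17 W.
Step 8 — Reactive power: Q = Im(S) = 0.04595 VAR.
Step 9 — Apparent power: |S| = 1.171 VA.
Step 10 — Power factor: PF = P/|S| = 0.9992 (lagging).

(a) P = 1.17 W  (b) Q = 0.04595 VAR  (c) S = 1.171 VA  (d) PF = 0.9992 (lagging)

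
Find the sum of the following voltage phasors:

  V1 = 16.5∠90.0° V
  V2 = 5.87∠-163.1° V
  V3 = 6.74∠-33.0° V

Step 1 — Convert each phasor to rectangular form:
  V1 = 16.5·(cos(90.0°) + j·sin(90.0°)) = 0 + j16.5 V
  V2 = 5.87·(cos(-163.1°) + j·sin(-163.1°)) = -5.616 - j1.706 V
  V3 = 6.74·(cos(-33.0°) + j·sin(-33.0°)) = 5.653 - j3.671 V
Step 2 — Sum components: V_total = 0.03614 + j11.12 V.
Step 3 — Convert to polar: |V_total| = 11.12 V, ∠V_total = 89.8°.

V_total = 11.12∠89.8° V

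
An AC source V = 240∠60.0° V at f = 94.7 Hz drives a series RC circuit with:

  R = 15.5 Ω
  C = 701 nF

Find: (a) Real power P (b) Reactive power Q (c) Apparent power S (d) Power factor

Step 1 — Angular frequency: ω = 2π·f = 2π·94.7 = 595 rad/s.
Step 2 — Component impedances:
  R: Z = R = 15.5 Ω
  C: Z = 1/(jωC) = -j/(ω·C) = 0 - j2397 Ω
Step 3 — Series combination: Z_total = R + C = 15.5 - j2397 Ω = 2398∠-89.6° Ω.
Step 4 — Source phasor: V = 240∠60.0° V = 120 + j207.8 V.
Step 5 — Current: I = V / Z = -0.08637 + j0.05061 A = 0.1001∠149.6° A.
Step 6 — Complex power: S = V·I* = 0.1553 - j24.02 VA.
Step 7 — Real power: P = Re(S) = 0.1553 W.
Step 8 — Reactive power: Q = Im(S) = -24.02 VAR.
Step 9 — Apparent power: |S| = 24.02 VA.
Step 10 — Power factor: PF = P/|S| = 0.006465 (leading).

(a) P = 0.1553 W  (b) Q = -24.02 VAR  (c) S = 24.02 VA  (d) PF = 0.006465 (leading)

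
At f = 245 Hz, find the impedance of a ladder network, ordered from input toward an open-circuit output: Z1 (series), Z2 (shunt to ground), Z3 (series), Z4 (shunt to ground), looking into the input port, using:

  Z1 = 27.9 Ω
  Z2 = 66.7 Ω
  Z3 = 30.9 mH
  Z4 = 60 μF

Step 1 — Angular frequency: ω = 2π·f = 2π·245 = 1539 rad/s.
Step 2 — Component impedances:
  Z1: Z = R = 27.9 Ω
  Z2: Z = R = 66.7 Ω
  Z3: Z = jωL = j·1539·0.0309 = 0 + j47.57 Ω
  Z4: Z = 1/(jωC) = -j/(ω·C) = 0 - j10.83 Ω
Step 3 — Ladder network (open output): work backward from the far end, alternating series and parallel combinations. Z_in = 43.43 + j28.19 Ω = 51.77∠33.0° Ω.

Z = 43.43 + j28.19 Ω = 51.77∠33.0° Ω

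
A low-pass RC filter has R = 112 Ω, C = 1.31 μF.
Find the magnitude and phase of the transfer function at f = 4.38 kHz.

Step 1 — Angular frequency: ω = 2π·4380 = 2.752e+04 rad/s.
Step 2 — Transfer function: H(jω) = 1/(1 + jωRC).
Step 3 — Denominator: 1 + jωRC = 1 + j·2.752e+04·112·1.31e-06 = 1 + j4.038.
Step 4 — H = 0.05779 - j0.2333.
Step 5 — Magnitude: |H| = 0.2404 (-12.4 dB); phase: φ = -76.1°.

|H| = 0.2404 (-12.4 dB), φ = -76.1°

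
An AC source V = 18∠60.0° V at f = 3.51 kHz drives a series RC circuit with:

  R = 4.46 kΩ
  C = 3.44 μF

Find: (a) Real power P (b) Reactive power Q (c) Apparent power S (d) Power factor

Step 1 — Angular frequency: ω = 2π·f = 2π·3510 = 2.205e+04 rad/s.
Step 2 — Component impedances:
  R: Z = R = 4460 Ω
  C: Z = 1/(jωC) = -j/(ω·C) = 0 - j13.18 Ω
Step 3 — Series combination: Z_total = R + C = 4460 - j13.18 Ω = 4460∠-0.2° Ω.
Step 4 — Source phasor: V = 18∠60.0° V = 9 + j15.59 V.
Step 5 — Current: I = V / Z = 0.002008 + j0.003501 A = 0.004036∠60.2° A.
Step 6 — Complex power: S = V·I* = 0.07265 - j0.0002147 VA.
Step 7 — Real power: P = Re(S) = 0.07265 W.
Step 8 — Reactive power: Q = Im(S) = -0.0002147 VAR.
Step 9 — Apparent power: |S| = 0.07265 VA.
Step 10 — Power factor: PF = P/|S| = 1 (leading).

(a) P = 0.07265 W  (b) Q = -0.0002147 VAR  (c) S = 0.07265 VA  (d) PF = 1 (leading)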